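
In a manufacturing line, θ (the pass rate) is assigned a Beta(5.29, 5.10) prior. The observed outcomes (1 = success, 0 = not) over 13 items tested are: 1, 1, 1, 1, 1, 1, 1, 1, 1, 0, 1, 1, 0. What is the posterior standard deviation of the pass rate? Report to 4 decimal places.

0.0931

The Beta prior is conjugate to a Binomial/Bernoulli likelihood; the update adds successes to α and failures to β.
Posterior: Beta(α+k, β+n−k) = Beta(5.29+11, 5.10+2) = Beta(16.29, 7.10).
Var = αβ/((α+β)²(α+β+1)) = 16.29·7.10/(23.39²·24.39) = 0.00866777; SD = √0.00866777 = 0.0931.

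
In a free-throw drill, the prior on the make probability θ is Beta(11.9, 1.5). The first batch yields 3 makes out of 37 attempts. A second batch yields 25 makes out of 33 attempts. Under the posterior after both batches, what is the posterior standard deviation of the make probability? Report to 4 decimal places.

The Beta prior is conjugate to a Binomial/Bernoulli likelihood; the update adds successes to α and failures to β.
After batch 1: Beta(11.9+3, 1.5+34) = Beta(14.9, 35.5).
After batch 2: Beta(14.9+25, 35.5+8) = Beta(39.9, 43.5).
Var = αβ/((α+β)²(α+β+1)) = 39.9·43.5/(83.4²·84.4) = 0.00295657; SD = √0.00295657 = 0.0544.

0.0544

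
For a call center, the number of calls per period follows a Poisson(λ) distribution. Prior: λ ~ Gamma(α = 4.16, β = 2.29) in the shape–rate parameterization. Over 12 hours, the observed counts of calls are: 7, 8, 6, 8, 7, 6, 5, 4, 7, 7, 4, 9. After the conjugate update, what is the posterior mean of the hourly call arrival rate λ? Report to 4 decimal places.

5.7495

With a Gamma(shape α, rate β) prior, the Poisson likelihood is conjugate: the posterior is Gamma(α + ΣXᵢ, β + n).
Sum of counts S = 78 over n = 12 hours.
Posterior: Gamma(α+S, β+n) = Gamma(4.16+78, 2.29+12) = Gamma(82.16, 14.29).
Posterior mean = α/β = 82.16/14.29 = 5.7495.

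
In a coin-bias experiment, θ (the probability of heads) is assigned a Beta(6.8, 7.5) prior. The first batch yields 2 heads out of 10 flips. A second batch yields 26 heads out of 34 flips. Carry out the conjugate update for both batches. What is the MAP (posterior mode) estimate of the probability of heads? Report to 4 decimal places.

The Beta prior is conjugate to a Binomial/Bernoulli likelihood; the update adds successes to α and failures to β.
After batch 1: Beta(6.8+2, 7.5+8) = Beta(8.8, 15.5).
After batch 2: Beta(8.8+26, 15.5+8) = Beta(34.8, 23.5).
Mode of Beta(a,b) for a,b>1 is (a−1)/(a+b−2) = 33.8/56.3 = 0.6004.

0.6004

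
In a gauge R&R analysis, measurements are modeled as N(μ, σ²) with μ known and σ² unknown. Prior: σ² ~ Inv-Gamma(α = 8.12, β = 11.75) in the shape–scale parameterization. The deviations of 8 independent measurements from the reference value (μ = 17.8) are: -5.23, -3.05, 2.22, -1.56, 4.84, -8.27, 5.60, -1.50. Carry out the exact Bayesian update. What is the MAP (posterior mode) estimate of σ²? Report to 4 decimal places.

7.3531

With known mean μ and an Inverse-Gamma(α, β) prior on σ², the Normal likelihood is conjugate: posterior is Inv-Gamma(α + n/2, β + Σ(xᵢ−μ)²/2).
Σ(xᵢ−μ)² = (-5.23)² + (-3.05)² + (2.22)² + (-1.56)² + (4.84)² + (-8.27)² + (5.60)² + (-1.50)² = 169.4459.
Posterior: Inv-Gamma(8.12 + 8/2, 11.75 + 169.4459/2) = Inv-Gamma(12.12, 96.47295).
Mode = β/(α+1) = 96.47295/13.12 = 7.3531.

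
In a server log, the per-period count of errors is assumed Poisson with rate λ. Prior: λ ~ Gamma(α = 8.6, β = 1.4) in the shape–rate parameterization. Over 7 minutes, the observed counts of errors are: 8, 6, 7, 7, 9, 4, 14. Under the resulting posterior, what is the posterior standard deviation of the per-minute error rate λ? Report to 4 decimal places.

With a Gamma(shape α, rate β) prior, the Poisson likelihood is conjugate: the posterior is Gamma(α + ΣXᵢ, β + n).
Sum of counts S = 55 over n = 7 minutes.
Posterior: Gamma(α+S, β+n) = Gamma(8.6+55, 1.4+7) = Gamma(63.6, 8.4).
SD = √α/β = √63.6/8.4 = 0.9494.

0.9494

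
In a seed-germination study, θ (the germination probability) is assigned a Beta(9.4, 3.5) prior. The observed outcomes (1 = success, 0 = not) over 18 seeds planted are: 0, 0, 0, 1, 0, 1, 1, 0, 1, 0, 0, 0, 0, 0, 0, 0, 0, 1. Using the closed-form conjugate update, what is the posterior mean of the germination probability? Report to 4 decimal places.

0.4660

The Beta prior is conjugate to a Binomial/Bernoulli likelihood; the update adds successes to α and failures to β.
Posterior: Beta(α+k, β+n−k) = Beta(9.4+5, 3.5+13) = Beta(14.4, 16.5).
Posterior mean = α/(α+β) = 14.4/30.9 = 0.4660.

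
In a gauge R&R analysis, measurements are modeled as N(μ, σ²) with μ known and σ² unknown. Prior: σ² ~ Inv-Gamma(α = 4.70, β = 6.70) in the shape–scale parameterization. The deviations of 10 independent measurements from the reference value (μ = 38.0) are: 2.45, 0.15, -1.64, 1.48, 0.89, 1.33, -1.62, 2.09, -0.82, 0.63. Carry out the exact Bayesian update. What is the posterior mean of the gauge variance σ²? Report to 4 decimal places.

2.0073

With known mean μ and an Inverse-Gamma(α, β) prior on σ², the Normal likelihood is conjugate: posterior is Inv-Gamma(α + n/2, β + Σ(xᵢ−μ)²/2).
Σ(xᵢ−μ)² = (2.45)² + (0.15)² + (-1.64)² + (1.48)² + (0.89)² + (1.33)² + (-1.62)² + (2.09)² + (-0.82)² + (0.63)² = 21.5278.
Posterior: Inv-Gamma(4.70 + 10/2, 6.70 + 21.5278/2) = Inv-Gamma(9.70, 17.46390).
E[σ²|data] = β/(α−1) = 17.46390/8.70 = 2.0073.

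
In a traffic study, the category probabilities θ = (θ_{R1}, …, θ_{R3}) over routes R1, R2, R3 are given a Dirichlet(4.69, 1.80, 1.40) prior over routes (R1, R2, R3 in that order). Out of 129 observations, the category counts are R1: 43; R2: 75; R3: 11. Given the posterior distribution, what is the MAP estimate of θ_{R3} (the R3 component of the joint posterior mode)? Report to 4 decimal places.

0.0851

The Dirichlet prior is conjugate to the Multinomial likelihood: each posterior αⱼ = prior αⱼ + observed count nⱼ.
Posterior concentration: (47.69, 76.80, 12.40), total = 136.89.
Joint mode component: (α_{R3}−1)/(Σα−K) = 11.40/133.89 = 0.0851.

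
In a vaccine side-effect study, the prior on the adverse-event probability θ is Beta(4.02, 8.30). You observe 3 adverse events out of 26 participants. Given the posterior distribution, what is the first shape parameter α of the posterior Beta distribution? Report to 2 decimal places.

7.02

The Beta prior is conjugate to a Binomial/Bernoulli likelihood; the update adds successes to α and failures to β.
Posterior: Beta(α+k, β+n−k) = Beta(4.02+3, 8.30+23) = Beta(7.02, 31.30).
Posterior α = 7.02.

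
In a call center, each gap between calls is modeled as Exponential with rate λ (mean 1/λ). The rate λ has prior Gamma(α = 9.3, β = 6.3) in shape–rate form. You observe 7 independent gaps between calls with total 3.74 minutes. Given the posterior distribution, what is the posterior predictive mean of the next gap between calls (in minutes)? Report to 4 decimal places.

0.6562

With a Gamma(shape α, rate β) prior on the exponential rate λ, the posterior after n observations with total T = Σxᵢ is Gamma(α+n, β+T).
Posterior: Gamma(9.3+7, 6.3+3.74) = Gamma(16.3, 10.04).
The predictive distribution for the next observation is Lomax; its mean is β/(α−1) = 10.04/15.3 = 0.6562.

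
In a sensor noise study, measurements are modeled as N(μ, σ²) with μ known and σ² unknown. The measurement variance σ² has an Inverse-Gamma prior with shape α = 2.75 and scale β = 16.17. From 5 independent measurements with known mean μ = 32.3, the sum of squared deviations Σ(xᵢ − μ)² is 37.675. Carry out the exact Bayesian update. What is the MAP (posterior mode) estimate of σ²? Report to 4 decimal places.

With known mean μ and an Inverse-Gamma(α, β) prior on σ², the Normal likelihood is conjugate: posterior is Inv-Gamma(α + n/2, β + Σ(xᵢ−μ)²/2).
Posterior: Inv-Gamma(2.75 + 5/2, 16.17 + 37.675/2) = Inv-Gamma(5.25, 35.0075).
Mode = β/(α+1) = 35.0075/6.25 = 5.6012.

5.6012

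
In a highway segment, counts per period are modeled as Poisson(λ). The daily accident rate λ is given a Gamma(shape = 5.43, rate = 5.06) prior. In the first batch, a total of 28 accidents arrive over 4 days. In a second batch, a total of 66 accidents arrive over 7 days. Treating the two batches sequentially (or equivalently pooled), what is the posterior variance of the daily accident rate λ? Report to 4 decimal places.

With a Gamma(shape α, rate β) prior, the Poisson likelihood is conjugate: the posterior is Gamma(α + ΣXᵢ, β + n).
After batch 1: Gamma(α+S, β+n) = Gamma(5.43+28, 5.06+4) = Gamma(33.43, 9.06).
After batch 2: Gamma(α+S, β+n) = Gamma(33.43+66, 9.06+7) = Gamma(99.43, 16.06).
Var = α/β² = 99.43/16.06² = 0.3855.

0.3855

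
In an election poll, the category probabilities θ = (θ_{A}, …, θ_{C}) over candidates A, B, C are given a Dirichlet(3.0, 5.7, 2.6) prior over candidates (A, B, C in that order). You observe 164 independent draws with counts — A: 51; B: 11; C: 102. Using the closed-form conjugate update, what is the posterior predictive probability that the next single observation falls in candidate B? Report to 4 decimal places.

0.0953

The Dirichlet prior is conjugate to the Multinomial likelihood: each posterior αⱼ = prior αⱼ + observed count nⱼ.
Posterior concentration: (54.0, 16.7, 104.6), total = 175.3.
P(next = B | data) = α_{B}/Σα = 0.0953.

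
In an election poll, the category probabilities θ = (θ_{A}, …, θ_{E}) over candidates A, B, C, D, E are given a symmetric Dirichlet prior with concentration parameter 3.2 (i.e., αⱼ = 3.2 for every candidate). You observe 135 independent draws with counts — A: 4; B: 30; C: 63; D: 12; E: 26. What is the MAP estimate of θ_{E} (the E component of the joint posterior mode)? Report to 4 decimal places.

The Dirichlet prior is conjugate to the Multinomial likelihood: each posterior αⱼ = prior αⱼ + observed count nⱼ.
Posterior concentration: (7.2, 33.2, 66.2, 15.2, 29.2), total = 151.0.
Joint mode component: (α_{E}−1)/(Σα−K) = 28.2/146.0 = 0.1932.

0.1932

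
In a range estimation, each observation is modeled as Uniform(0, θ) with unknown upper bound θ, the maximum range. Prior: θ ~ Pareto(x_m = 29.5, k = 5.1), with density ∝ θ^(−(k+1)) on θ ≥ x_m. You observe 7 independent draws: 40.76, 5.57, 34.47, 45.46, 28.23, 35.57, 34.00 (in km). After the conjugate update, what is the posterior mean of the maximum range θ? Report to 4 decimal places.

49.5555

A Pareto(scale x_m, shape k) prior on the upper bound θ of Uniform(0, θ) is conjugate: posterior is Pareto(max(x_m, max xᵢ), k + n).
Sample maximum = 45.46; prior scale x_m = 29.5 → posterior scale = max = 45.46.
Posterior shape = 5.1 + 7 = 12.1.
E[θ|data] = k·x_m/(k−1) = 12.1·45.46/11.1 = 49.5555.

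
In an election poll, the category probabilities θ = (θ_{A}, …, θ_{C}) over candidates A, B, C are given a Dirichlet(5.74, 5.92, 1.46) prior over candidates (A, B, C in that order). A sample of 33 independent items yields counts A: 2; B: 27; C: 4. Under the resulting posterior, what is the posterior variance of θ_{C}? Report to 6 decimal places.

0.002215

The Dirichlet prior is conjugate to the Multinomial likelihood: each posterior αⱼ = prior αⱼ + observed count nⱼ.
Posterior concentration: (7.74, 32.92, 5.46), total = 46.12.
Var[θ_j] = α_j(Σα−α_j)/((Σα)²(Σα+1)) = 5.46·40.66/(46.12²·47.12) = 0.002215.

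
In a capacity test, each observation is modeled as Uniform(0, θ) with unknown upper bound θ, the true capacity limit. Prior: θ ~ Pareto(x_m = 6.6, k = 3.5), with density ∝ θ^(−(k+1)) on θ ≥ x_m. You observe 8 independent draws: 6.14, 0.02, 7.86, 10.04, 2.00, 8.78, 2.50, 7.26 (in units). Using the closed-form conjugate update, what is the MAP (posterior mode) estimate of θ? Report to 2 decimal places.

A Pareto(scale x_m, shape k) prior on the upper bound θ of Uniform(0, θ) is conjugate: posterior is Pareto(max(x_m, max xᵢ), k + n).
Sample maximum = 10.04; prior scale x_m = 6.6 → posterior scale = max = 10.04.
Posterior shape = 3.5 + 8 = 11.5.
The Pareto density is decreasing on [x_m, ∞), so the mode is x_m = 10.04.

10.04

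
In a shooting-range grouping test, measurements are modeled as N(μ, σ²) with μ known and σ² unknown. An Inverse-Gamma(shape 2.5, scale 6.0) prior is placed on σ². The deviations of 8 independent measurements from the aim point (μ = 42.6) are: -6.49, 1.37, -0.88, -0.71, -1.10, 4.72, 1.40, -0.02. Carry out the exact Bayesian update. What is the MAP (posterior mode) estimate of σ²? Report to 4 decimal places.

With known mean μ and an Inverse-Gamma(α, β) prior on σ², the Normal likelihood is conjugate: posterior is Inv-Gamma(α + n/2, β + Σ(xᵢ−μ)²/2).
Σ(xᵢ−μ)² = (-6.49)² + (1.37)² + (-0.88)² + (-0.71)² + (-1.10)² + (4.72)² + (1.40)² + (-0.02)² = 70.7243.
Posterior: Inv-Gamma(2.5 + 8/2, 6.0 + 70.7243/2) = Inv-Gamma(6.50, 41.36215).
Mode = β/(α+1) = 41.36215/7.50 = 5.5150.

5.5150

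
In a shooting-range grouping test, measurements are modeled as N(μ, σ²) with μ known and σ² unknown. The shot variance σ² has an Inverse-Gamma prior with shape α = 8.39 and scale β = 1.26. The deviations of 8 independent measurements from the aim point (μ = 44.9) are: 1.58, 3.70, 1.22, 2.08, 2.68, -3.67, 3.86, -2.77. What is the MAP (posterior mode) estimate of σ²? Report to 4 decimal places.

With known mean μ and an Inverse-Gamma(α, β) prior on σ², the Normal likelihood is conjugate: posterior is Inv-Gamma(α + n/2, β + Σ(xᵢ−μ)²/2).
Σ(xᵢ−μ)² = (1.58)² + (3.70)² + (1.22)² + (2.08)² + (2.68)² + (-3.67)² + (3.86)² + (-2.77)² = 65.2250.
Posterior: Inv-Gamma(8.39 + 8/2, 1.26 + 65.2250/2) = Inv-Gamma(12.39, 33.87250).
Mode = β/(α+1) = 33.87250/13.39 = 2.5297.

2.5297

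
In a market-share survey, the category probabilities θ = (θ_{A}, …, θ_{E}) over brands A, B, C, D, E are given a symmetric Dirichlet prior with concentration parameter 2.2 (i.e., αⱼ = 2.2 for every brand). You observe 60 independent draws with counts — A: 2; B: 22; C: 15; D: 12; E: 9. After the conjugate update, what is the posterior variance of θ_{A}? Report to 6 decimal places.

The Dirichlet prior is conjugate to the Multinomial likelihood: each posterior αⱼ = prior αⱼ + observed count nⱼ.
Posterior concentration: (4.2, 24.2, 17.2, 14.2, 11.2), total = 71.0.
Var[θ_j] = α_j(Σα−α_j)/((Σα)²(Σα+1)) = 4.2·66.8/(71.0²·72.0) = 0.000773.

0.000773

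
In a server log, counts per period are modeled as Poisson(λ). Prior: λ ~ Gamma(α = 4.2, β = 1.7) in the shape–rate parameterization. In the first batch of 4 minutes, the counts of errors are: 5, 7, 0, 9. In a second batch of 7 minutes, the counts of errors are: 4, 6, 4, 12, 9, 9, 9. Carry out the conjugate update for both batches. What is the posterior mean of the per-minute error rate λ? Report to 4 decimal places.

6.1575

With a Gamma(shape α, rate β) prior, the Poisson likelihood is conjugate: the posterior is Gamma(α + ΣXᵢ, β + n).
Batch 1: sum of counts S = 21 over n = 4 minutes.
After batch 1: Gamma(α+S, β+n) = Gamma(4.2+21, 1.7+4) = Gamma(25.2, 5.7).
Batch 2: sum of counts S = 53 over n = 7 minutes.
After batch 2: Gamma(α+S, β+n) = Gamma(25.2+53, 5.7+7) = Gamma(78.2, 12.7).
Posterior mean = α/β = 78.2/12.7 = 6.1575.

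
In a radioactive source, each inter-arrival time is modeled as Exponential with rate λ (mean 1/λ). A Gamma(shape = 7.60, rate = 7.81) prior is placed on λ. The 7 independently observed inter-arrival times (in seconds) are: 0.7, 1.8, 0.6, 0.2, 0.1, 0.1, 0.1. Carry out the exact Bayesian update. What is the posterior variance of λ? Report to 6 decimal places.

With a Gamma(shape α, rate β) prior on the exponential rate λ, the posterior after n observations with total T = Σxᵢ is Gamma(α+n, β+T).
Sum of observations T = 3.6 seconds; n = 7.
Posterior: Gamma(7.60+7, 7.81+3.6) = Gamma(14.60, 11.41).
Var = α/β² = 0.112145.

0.112145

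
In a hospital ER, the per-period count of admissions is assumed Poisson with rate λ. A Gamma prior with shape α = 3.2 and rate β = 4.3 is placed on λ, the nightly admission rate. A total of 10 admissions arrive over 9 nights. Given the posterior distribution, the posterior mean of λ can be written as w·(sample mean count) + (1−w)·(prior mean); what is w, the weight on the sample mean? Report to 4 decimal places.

With a Gamma(shape α, rate β) prior, the Poisson likelihood is conjugate: the posterior is Gamma(α + ΣXᵢ, β + n).
Posterior mean = (α₀+S)/(β₀+n) = [n/(β₀+n)]·(S/n) + [β₀/(β₀+n)]·(α₀/β₀), so only n and β₀ enter the weight.
Weight on data w = n/(β₀+n) = 9/(4.3+9) = 9/13.3 = 0.6767.

0.6767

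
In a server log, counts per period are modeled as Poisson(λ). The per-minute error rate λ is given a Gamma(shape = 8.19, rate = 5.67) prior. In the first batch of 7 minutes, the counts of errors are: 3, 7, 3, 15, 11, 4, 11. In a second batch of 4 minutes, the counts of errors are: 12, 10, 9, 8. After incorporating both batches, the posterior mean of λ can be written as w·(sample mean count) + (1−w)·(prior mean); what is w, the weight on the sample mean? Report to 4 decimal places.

0.6599

With a Gamma(shape α, rate β) prior, the Poisson likelihood is conjugate: the posterior is Gamma(α + ΣXᵢ, β + n).
Total number of minutes: n = 7 + 4 = 11.
Posterior mean = (α₀+S)/(β₀+n) = [n/(β₀+n)]·(S/n) + [β₀/(β₀+n)]·(α₀/β₀), so only n and β₀ enter the weight.
Weight on data w = n/(β₀+n) = 11/(5.67+11) = 11/16.67 = 0.6599.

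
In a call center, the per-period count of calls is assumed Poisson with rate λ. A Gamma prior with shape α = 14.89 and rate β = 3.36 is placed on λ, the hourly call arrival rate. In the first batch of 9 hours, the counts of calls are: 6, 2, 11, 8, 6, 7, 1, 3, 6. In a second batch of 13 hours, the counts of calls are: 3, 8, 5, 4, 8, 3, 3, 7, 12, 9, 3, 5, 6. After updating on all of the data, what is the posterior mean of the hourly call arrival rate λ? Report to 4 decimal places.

With a Gamma(shape α, rate β) prior, the Poisson likelihood is conjugate: the posterior is Gamma(α + ΣXᵢ, β + n).
Batch 1: sum of counts S = 50 over n = 9 hours.
After batch 1: Gamma(α+S, β+n) = Gamma(14.89+50, 3.36+9) = Gamma(64.89, 12.36).
Batch 2: sum of counts S = 76 over n = 13 hours.
After batch 2: Gamma(α+S, β+n) = Gamma(64.89+76, 12.36+13) = Gamma(140.89, 25.36).
Posterior mean = α/β = 140.89/25.36 = 5.5556.

5.5556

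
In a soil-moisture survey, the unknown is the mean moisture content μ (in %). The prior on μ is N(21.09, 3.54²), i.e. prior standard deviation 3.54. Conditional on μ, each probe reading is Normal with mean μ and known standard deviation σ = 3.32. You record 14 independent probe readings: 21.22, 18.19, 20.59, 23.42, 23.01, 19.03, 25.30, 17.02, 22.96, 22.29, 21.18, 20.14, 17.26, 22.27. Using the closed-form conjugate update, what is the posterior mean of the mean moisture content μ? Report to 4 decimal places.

20.9973

For Normal data with known variance σ², a Normal(μ₀, σ₀²) prior on μ is conjugate. Posterior precision = 1/σ₀² + n/σ²; posterior mean is the precision-weighted average of μ₀ and x̄.
Σxᵢ = 21.22 + 18.19 + 20.59 + 23.42 + 23.01 + 19.03 + 25.30 + 17.02 + 22.96 + 22.29 + 21.18 + 20.14 + 17.26 + 22.27 = 293.88, so n·x̄ = 293.88.
σ₀² = 3.54² = 12.5316, σ² = 3.32² = 11.0224; σ² + n·σ₀² = 11.0224 + 14·12.5316 = 186.4648.
Posterior mean = (μ₀/σ₀² + n·x̄/σ²)/(1/σ₀² + n/σ²) = (σ²·μ₀ + σ₀²·n·x̄)/(σ² + n·σ₀²) = (11.0224·21.09 + 12.5316·293.88)/186.4648 = 3915.249024/186.4648 = 20.9973.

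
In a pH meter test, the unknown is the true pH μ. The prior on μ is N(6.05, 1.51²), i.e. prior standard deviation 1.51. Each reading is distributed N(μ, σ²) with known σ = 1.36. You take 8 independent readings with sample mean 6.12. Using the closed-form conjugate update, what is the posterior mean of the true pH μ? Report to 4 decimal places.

For Normal data with known variance σ², a Normal(μ₀, σ₀²) prior on μ is conjugate. Posterior precision = 1/σ₀² + n/σ²; posterior mean is the precision-weighted average of μ₀ and x̄.
n·x̄ = 8·6.12 = 48.96.
σ₀² = 1.51² = 2.2801, σ² = 1.36² = 1.8496; σ² + n·σ₀² = 1.8496 + 8·2.2801 = 20.0904.
Posterior mean = (μ₀/σ₀² + n·x̄/σ²)/(1/σ₀² + n/σ²) = (σ²·μ₀ + σ₀²·n·x̄)/(σ² + n·σ₀²) = (1.8496·6.05 + 2.2801·48.96)/20.0904 = 122.823776/20.0904 = 6.1136.

6.1136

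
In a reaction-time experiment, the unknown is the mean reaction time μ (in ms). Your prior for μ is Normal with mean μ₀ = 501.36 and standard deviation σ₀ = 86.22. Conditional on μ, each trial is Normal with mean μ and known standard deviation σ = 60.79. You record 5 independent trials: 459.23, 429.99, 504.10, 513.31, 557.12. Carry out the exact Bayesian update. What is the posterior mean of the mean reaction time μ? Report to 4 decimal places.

For Normal data with known variance σ², a Normal(μ₀, σ₀²) prior on μ is conjugate. Posterior precision = 1/σ₀² + n/σ²; posterior mean is the precision-weighted average of μ₀ and x̄.
Σxᵢ = 459.23 + 429.99 + 504.10 + 513.31 + 557.12 = 2463.75, so n·x̄ = 2463.75.
σ₀² = 86.22² = 7433.8884, σ² = 60.79² = 3695.4241; σ² + n·σ₀² = 3695.4241 + 5·7433.8884 = 40864.8661.
Posterior mean = (μ₀/σ₀² + n·x̄/σ²)/(1/σ₀² + n/σ²) = (σ²·μ₀ + σ₀²·n·x̄)/(σ² + n·σ₀²) = (3695.4241·501.36 + 7433.8884·2463.75)/40864.8661 = 20167980.372276/40864.8661 = 493.5286.

493.5286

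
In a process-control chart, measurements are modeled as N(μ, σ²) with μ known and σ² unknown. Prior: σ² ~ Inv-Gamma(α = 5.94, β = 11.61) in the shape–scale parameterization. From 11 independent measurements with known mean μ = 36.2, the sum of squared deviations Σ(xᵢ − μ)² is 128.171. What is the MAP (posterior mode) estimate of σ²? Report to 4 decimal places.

6.0848

With known mean μ and an Inverse-Gamma(α, β) prior on σ², the Normal likelihood is conjugate: posterior is Inv-Gamma(α + n/2, β + Σ(xᵢ−μ)²/2).
Posterior: Inv-Gamma(5.94 + 11/2, 11.61 + 128.171/2) = Inv-Gamma(11.44, 75.6955).
Mode = β/(α+1) = 75.6955/12.44 = 6.0848.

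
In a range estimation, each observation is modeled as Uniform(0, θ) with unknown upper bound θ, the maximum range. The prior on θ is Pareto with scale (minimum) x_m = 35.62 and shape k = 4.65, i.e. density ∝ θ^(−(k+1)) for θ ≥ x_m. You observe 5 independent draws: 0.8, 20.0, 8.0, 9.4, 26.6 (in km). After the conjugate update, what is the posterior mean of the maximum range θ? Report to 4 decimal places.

39.7379

A Pareto(scale x_m, shape k) prior on the upper bound θ of Uniform(0, θ) is conjugate: posterior is Pareto(max(x_m, max xᵢ), k + n).
Sample maximum = 26.6; prior scale x_m = 35.62 → posterior scale = max = 35.62.
Posterior shape = 4.65 + 5 = 9.65.
E[θ|data] = k·x_m/(k−1) = 9.65·35.62/8.65 = 39.7379.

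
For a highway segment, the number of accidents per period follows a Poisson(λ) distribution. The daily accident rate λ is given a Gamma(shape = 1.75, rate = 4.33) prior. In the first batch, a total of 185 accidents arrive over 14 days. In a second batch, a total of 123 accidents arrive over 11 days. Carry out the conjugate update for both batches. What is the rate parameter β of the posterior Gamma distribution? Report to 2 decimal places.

With a Gamma(shape α, rate β) prior, the Poisson likelihood is conjugate: the posterior is Gamma(α + ΣXᵢ, β + n).
After batch 1: Gamma(α+S, β+n) = Gamma(1.75+185, 4.33+14) = Gamma(186.75, 18.33).
After batch 2: Gamma(α+S, β+n) = Gamma(186.75+123, 18.33+11) = Gamma(309.75, 29.33).
Posterior β = 29.33.

29.33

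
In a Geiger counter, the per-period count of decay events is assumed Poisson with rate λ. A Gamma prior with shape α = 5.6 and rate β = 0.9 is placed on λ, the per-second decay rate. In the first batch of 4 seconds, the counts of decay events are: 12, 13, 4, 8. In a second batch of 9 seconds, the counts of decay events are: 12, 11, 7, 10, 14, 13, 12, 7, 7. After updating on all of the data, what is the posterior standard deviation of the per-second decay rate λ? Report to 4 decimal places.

With a Gamma(shape α, rate β) prior, the Poisson likelihood is conjugate: the posterior is Gamma(α + ΣXᵢ, β + n).
Batch 1: sum of counts S = 37 over n = 4 seconds.
After batch 1: Gamma(α+S, β+n) = Gamma(5.6+37, 0.9+4) = Gamma(42.6, 4.9).
Batch 2: sum of counts S = 93 over n = 9 seconds.
After batch 2: Gamma(α+S, β+n) = Gamma(42.6+93, 4.9+9) = Gamma(135.6, 13.9).
SD = √α/β = √135.6/13.9 = 0.8378.

0.8378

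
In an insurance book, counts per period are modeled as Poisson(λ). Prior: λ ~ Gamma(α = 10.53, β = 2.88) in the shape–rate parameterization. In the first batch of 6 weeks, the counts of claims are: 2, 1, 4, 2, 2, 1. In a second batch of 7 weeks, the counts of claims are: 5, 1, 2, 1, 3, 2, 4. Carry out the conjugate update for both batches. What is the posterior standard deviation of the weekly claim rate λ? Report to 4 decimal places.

With a Gamma(shape α, rate β) prior, the Poisson likelihood is conjugate: the posterior is Gamma(α + ΣXᵢ, β + n).
Batch 1: sum of counts S = 12 over n = 6 weeks.
After batch 1: Gamma(α+S, β+n) = Gamma(10.53+12, 2.88+6) = Gamma(22.53, 8.88).
Batch 2: sum of counts S = 18 over n = 7 weeks.
After batch 2: Gamma(α+S, β+n) = Gamma(22.53+18, 8.88+7) = Gamma(40.53, 15.88).
SD = √α/β = √40.53/15.88 = 0.4009.

0.4009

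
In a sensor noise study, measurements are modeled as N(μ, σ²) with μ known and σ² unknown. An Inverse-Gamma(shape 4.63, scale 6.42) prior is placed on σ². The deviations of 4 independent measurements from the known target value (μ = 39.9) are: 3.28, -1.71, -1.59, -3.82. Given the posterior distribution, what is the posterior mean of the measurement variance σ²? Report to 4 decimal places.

3.8759

With known mean μ and an Inverse-Gamma(α, β) prior on σ², the Normal likelihood is conjugate: posterior is Inv-Gamma(α + n/2, β + Σ(xᵢ−μ)²/2).
Σ(xᵢ−μ)² = (3.28)² + (-1.71)² + (-1.59)² + (-3.82)² = 30.8030.
Posterior: Inv-Gamma(4.63 + 4/2, 6.42 + 30.8030/2) = Inv-Gamma(6.63, 21.82150).
E[σ²|data] = β/(α−1) = 21.82150/5.63 = 3.8759.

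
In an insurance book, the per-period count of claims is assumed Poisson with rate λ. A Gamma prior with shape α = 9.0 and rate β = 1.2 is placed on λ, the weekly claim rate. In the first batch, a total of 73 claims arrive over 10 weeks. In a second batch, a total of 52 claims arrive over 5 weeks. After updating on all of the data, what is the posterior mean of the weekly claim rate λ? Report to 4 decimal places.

With a Gamma(shape α, rate β) prior, the Poisson likelihood is conjugate: the posterior is Gamma(α + ΣXᵢ, β + n).
After batch 1: Gamma(α+S, β+n) = Gamma(9.0+73, 1.2+10) = Gamma(82.0, 11.2).
After batch 2: Gamma(α+S, β+n) = Gamma(82.0+52, 11.2+5) = Gamma(134.0, 16.2).
Posterior mean = α/β = 134.0/16.2 = 8.2716.

8.2716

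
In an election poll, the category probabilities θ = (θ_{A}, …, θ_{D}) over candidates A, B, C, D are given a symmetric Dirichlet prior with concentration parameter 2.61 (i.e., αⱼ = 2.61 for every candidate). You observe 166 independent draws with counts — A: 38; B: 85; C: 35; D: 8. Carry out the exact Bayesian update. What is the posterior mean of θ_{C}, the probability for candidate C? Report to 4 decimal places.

0.2132

The Dirichlet prior is conjugate to the Multinomial likelihood: each posterior αⱼ = prior αⱼ + observed count nⱼ.
Posterior concentration: (40.61, 87.61, 37.61, 10.61), total = 176.44.
E[θ_{C}|data] = α_{C}/Σα = 37.61/176.44 = 0.2132.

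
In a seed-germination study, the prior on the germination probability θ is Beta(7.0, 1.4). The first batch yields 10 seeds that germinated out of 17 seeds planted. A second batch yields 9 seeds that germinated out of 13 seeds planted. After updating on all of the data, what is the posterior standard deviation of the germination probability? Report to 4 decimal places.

The Beta prior is conjugate to a Binomial/Bernoulli likelihood; the update adds successes to α and failures to β.
After batch 1: Beta(7.0+10, 1.4+7) = Beta(17.0, 8.4).
After batch 2: Beta(17.0+9, 8.4+4) = Beta(26.0, 12.4).
Var = αβ/((α+β)²(α+β+1)) = 26.0·12.4/(38.4²·39.4) = 0.00554928; SD = √0.00554928 = 0.0745.

0.0745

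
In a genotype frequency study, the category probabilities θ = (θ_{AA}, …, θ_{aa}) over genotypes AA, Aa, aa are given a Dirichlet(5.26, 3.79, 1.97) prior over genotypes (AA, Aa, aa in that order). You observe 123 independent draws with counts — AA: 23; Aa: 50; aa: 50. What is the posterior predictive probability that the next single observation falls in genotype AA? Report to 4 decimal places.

0.2109

The Dirichlet prior is conjugate to the Multinomial likelihood: each posterior αⱼ = prior αⱼ + observed count nⱼ.
Posterior concentration: (28.26, 53.79, 51.97), total = 134.02.
P(next = AA | data) = α_{AA}/Σα = 0.2109.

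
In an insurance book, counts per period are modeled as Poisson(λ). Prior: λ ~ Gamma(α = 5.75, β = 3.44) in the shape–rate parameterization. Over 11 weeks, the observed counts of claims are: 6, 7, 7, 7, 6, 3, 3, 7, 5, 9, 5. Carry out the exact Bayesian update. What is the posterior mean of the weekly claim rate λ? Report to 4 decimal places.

4.8996

With a Gamma(shape α, rate β) prior, the Poisson likelihood is conjugate: the posterior is Gamma(α + ΣXᵢ, β + n).
Sum of counts S = 65 over n = 11 weeks.
Posterior: Gamma(α+S, β+n) = Gamma(5.75+65, 3.44+11) = Gamma(70.75, 14.44).
Posterior mean = α/β = 70.75/14.44 = 4.8996.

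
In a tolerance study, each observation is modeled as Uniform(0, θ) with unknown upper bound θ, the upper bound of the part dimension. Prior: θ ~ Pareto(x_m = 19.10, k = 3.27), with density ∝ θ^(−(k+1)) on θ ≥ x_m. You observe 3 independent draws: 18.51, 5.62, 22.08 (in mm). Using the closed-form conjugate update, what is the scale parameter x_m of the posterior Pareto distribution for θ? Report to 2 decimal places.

A Pareto(scale x_m, shape k) prior on the upper bound θ of Uniform(0, θ) is conjugate: posterior is Pareto(max(x_m, max xᵢ), k + n).
Sample maximum = 22.08; prior scale x_m = 19.10 → posterior scale = max = 22.08.
Posterior shape = 3.27 + 3 = 6.27.
Posterior scale x_m = 22.08.

22.08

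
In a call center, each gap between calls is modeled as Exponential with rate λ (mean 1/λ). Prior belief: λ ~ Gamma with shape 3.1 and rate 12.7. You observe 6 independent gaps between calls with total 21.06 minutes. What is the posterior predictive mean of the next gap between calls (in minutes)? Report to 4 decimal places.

With a Gamma(shape α, rate β) prior on the exponential rate λ, the posterior after n observations with total T = Σxᵢ is Gamma(α+n, β+T).
Posterior: Gamma(3.1+6, 12.7+21.06) = Gamma(9.1, 33.76).
The predictive distribution for the next observation is Lomax; its mean is β/(α−1) = 33.76/8.1 = 4.1679.

4.1679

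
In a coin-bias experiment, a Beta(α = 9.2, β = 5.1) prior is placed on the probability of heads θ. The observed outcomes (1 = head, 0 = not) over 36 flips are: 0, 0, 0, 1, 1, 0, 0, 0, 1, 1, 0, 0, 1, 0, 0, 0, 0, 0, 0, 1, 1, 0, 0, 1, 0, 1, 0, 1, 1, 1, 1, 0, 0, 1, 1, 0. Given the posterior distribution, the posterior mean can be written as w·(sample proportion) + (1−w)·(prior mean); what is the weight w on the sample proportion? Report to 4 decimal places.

The Beta prior is conjugate to a Binomial/Bernoulli likelihood; the update adds successes to α and failures to β.
Posterior mean = (α₀+k)/(α₀+β₀+n) = [n/(α₀+β₀+n)]·(k/n) + [(α₀+β₀)/(α₀+β₀+n)]·α₀/(α₀+β₀), so only n and the prior enter the weight.
The weight on the data is w = n/(α₀+β₀+n) = 36/(9.2+5.1+36) = 36/50.3 = 0.7157.

0.7157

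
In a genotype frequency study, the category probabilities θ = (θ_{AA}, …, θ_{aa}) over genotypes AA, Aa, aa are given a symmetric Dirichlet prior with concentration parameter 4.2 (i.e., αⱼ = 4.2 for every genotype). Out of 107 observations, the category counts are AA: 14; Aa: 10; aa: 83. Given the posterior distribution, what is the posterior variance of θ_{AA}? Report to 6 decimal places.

0.001070

The Dirichlet prior is conjugate to the Multinomial likelihood: each posterior αⱼ = prior αⱼ + observed count nⱼ.
Posterior concentration: (18.2, 14.2, 87.2), total = 119.6.
Var[θ_j] = α_j(Σα−α_j)/((Σα)²(Σα+1)) = 18.2·101.4/(119.6²·120.6) = 0.001070.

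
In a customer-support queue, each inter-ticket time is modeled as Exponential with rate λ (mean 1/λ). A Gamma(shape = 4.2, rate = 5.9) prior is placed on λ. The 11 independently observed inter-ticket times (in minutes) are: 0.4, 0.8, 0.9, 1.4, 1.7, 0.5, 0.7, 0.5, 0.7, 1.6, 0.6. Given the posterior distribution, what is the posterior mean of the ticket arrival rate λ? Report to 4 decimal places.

0.9682

With a Gamma(shape α, rate β) prior on the exponential rate λ, the posterior after n observations with total T = Σxᵢ is Gamma(α+n, β+T).
Sum of observations T = 9.8 minutes; n = 11.
Posterior: Gamma(4.2+11, 5.9+9.8) = Gamma(15.2, 15.7).
Posterior mean of λ = α/β = 15.2/15.7 = 0.9682.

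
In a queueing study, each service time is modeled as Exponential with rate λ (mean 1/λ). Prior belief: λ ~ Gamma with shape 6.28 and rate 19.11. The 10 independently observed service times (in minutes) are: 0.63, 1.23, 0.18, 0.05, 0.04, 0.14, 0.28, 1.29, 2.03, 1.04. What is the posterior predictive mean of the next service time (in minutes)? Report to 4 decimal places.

1.7029

With a Gamma(shape α, rate β) prior on the exponential rate λ, the posterior after n observations with total T = Σxᵢ is Gamma(α+n, β+T).
Sum of observations T = 6.91 minutes; n = 10.
Posterior: Gamma(6.28+10, 19.11+6.91) = Gamma(16.28, 26.02).
The predictive distribution for the next observation is Lomax; its mean is β/(α−1) = 26.02/15.28 = 1.7029.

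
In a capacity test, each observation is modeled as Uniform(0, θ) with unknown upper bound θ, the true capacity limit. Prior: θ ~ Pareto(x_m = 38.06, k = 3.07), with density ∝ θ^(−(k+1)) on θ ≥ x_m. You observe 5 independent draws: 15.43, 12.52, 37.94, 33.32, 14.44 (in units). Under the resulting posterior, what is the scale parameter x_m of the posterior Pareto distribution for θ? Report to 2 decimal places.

38.06

A Pareto(scale x_m, shape k) prior on the upper bound θ of Uniform(0, θ) is conjugate: posterior is Pareto(max(x_m, max xᵢ), k + n).
Sample maximum = 37.94; prior scale x_m = 38.06 → posterior scale = max = 38.06.
Posterior shape = 3.07 + 5 = 8.07.
Posterior scale x_m = 38.06.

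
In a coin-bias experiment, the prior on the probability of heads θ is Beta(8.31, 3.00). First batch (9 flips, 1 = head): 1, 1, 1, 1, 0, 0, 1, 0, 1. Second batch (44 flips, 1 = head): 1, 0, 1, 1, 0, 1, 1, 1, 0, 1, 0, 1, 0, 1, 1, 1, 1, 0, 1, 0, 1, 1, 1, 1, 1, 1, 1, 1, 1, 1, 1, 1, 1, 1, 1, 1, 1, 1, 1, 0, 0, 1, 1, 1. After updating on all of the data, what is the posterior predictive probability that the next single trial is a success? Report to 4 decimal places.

0.7668

The Beta prior is conjugate to a Binomial/Bernoulli likelihood; the update adds successes to α and failures to β.
After batch 1: Beta(8.31+6, 3.00+3) = Beta(14.31, 6.00).
After batch 2: Beta(14.31+35, 6.00+9) = Beta(49.31, 15.00).
For a single future Bernoulli trial, P(success | data) = α/(α+β) = 0.7668.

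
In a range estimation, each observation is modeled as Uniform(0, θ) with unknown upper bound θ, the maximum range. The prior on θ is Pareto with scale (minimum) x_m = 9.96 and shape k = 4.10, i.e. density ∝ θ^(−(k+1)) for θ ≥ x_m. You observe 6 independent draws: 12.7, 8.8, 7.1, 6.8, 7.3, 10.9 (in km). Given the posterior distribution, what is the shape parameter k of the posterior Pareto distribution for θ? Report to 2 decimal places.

A Pareto(scale x_m, shape k) prior on the upper bound θ of Uniform(0, θ) is conjugate: posterior is Pareto(max(x_m, max xᵢ), k + n).
Sample maximum = 12.7; prior scale x_m = 9.96 → posterior scale = max = 12.70.
Posterior shape = 4.10 + 6 = 10.10.
Posterior shape k = 10.10.

10.10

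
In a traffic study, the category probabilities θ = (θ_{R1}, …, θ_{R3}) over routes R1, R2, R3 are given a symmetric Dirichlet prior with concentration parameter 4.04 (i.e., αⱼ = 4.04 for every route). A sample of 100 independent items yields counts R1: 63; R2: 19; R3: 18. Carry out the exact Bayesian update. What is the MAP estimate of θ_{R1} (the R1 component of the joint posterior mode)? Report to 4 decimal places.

The Dirichlet prior is conjugate to the Multinomial likelihood: each posterior αⱼ = prior αⱼ + observed count nⱼ.
Posterior concentration: (67.04, 23.04, 22.04), total = 112.12.
Joint mode component: (α_{R1}−1)/(Σα−K) = 66.04/109.12 = 0.6052.

0.6052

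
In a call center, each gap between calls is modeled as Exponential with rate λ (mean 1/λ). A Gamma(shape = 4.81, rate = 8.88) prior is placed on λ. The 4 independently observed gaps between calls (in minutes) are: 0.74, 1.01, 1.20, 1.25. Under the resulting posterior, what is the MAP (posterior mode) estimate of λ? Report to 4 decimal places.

0.5971

With a Gamma(shape α, rate β) prior on the exponential rate λ, the posterior after n observations with total T = Σxᵢ is Gamma(α+n, β+T).
Sum of observations T = 4.20 minutes; n = 4.
Posterior: Gamma(4.81+4, 8.88+4.20) = Gamma(8.81, 13.08).
Mode = (α−1)/β = 0.5971.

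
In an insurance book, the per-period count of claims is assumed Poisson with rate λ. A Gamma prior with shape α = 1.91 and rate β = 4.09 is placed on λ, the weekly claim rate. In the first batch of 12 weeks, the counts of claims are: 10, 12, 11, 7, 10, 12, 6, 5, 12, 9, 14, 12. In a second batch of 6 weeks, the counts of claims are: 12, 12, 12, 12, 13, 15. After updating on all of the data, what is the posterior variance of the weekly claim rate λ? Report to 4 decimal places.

0.4056

With a Gamma(shape α, rate β) prior, the Poisson likelihood is conjugate: the posterior is Gamma(α + ΣXᵢ, β + n).
Batch 1: sum of counts S = 120 over n = 12 weeks.
After batch 1: Gamma(α+S, β+n) = Gamma(1.91+120, 4.09+12) = Gamma(121.91, 16.09).
Batch 2: sum of counts S = 76 over n = 6 weeks.
After batch 2: Gamma(α+S, β+n) = Gamma(121.91+76, 16.09+6) = Gamma(197.91, 22.09).
Var = α/β² = 197.91/22.09² = 0.4056.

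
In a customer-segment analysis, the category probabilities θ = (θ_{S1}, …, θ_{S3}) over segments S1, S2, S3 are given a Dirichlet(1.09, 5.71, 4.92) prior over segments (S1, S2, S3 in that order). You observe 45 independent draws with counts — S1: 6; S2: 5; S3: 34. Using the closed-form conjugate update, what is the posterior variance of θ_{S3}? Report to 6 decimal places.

0.003731

The Dirichlet prior is conjugate to the Multinomial likelihood: each posterior αⱼ = prior αⱼ + observed count nⱼ.
Posterior concentration: (7.09, 10.71, 38.92), total = 56.72.
Var[θ_j] = α_j(Σα−α_j)/((Σα)²(Σα+1)) = 38.92·17.80/(56.72²·57.72) = 0.003731.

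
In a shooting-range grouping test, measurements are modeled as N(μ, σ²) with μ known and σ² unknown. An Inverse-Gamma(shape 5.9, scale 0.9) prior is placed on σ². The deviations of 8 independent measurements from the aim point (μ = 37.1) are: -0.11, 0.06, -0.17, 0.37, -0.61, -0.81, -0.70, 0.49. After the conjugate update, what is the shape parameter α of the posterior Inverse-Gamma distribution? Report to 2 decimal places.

9.90

With known mean μ and an Inverse-Gamma(α, β) prior on σ², the Normal likelihood is conjugate: posterior is Inv-Gamma(α + n/2, β + Σ(xᵢ−μ)²/2).
Σ(xᵢ−μ)² = (-0.11)² + (0.06)² + (-0.17)² + (0.37)² + (-0.61)² + (-0.81)² + (-0.70)² + (0.49)² = 1.9398.
Posterior: Inv-Gamma(5.9 + 8/2, 0.9 + 1.9398/2) = Inv-Gamma(9.90, 1.86990).
Posterior α = 9.90.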